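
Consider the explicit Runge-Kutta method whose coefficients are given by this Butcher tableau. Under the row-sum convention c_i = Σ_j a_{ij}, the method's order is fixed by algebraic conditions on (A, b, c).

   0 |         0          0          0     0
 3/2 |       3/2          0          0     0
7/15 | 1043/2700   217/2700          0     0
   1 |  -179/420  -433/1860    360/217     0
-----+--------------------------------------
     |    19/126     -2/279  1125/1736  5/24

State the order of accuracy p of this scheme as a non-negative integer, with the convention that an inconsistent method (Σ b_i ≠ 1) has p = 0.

b = (19/126, -2/279, 1125/1736, 5/24)
c = (0, 3/2, 7/15, 1)
Ac = (0, 0, 217/1800, 17/40)
Σ b_i: 19/126·1 + (-2/279)·1 + 1125/1736·1 + 5/24·1 = 1 ✓
b·c: (-2/279)·3/2 + 1125/1736·7/15 + 5/24·1 = 1/2 ✓
b·c²: (-2/279)·9/4 + 1125/1736·49/225 + 5/24·1 = 1/3 ✓
b·Ac: 1125/1736·217/1800 + 5/24·17/40 = 1/6 ✓
b·c³: (-2/279)·27/8 + 1125/1736·343/3375 + 5/24·1 = 1/4 ✓
b·(c∘Ac): 1125/1736·1519/27000 + 5/24·17/40 = 1/8 ✓
b·Ac²: 1125/1736·217/1200 + 5/24·(-13/80) = 1/12 ✓
b·A²c: 5/24·1/5 = 1/24 ✓; 4 stages ⇒ order 4.

4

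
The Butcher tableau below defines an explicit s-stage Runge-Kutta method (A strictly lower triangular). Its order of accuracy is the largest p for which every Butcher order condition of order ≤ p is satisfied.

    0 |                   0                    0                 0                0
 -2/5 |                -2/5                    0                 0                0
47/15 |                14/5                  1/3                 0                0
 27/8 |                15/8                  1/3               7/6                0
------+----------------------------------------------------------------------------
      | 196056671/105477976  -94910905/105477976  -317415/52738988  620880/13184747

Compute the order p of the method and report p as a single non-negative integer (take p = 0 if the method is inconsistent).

b = (196056671/105477976, -94910905/105477976, -317415/52738988, 620880/13184747)
c = (0, -2/5, 47/15, 27/8)
Ac = (0, 0, -2/15, 317/90)
Σ b_i: 196056671/105477976·1 + (-94910905/105477976)·1 + (-317415/52738988)·1 + 620880/13184747·1 = 1 ✓
b·c: (-94910905/105477976)·(-2/5) + (-317415/52738988)·47/15 + 620880/13184747·27/8 = 1/2 ✓
b·c²: (-94910905/105477976)·4/25 + (-317415/52738988)·2209/225 + 620880/13184747·729/64 = 1/3 ✓
b·Ac: (-317415/52738988)·(-2/15) + 620880/13184747·317/90 = 1/6 ✓
b·c³: (-94910905/105477976)·(-8/125) + (-317415/52738988)·103823/3375 + 620880/13184747·19683/512 = 159745613479/94930178400 ≠ 1/4 ⇒ order 3.
b·(c∘Ac): (-317415/52738988)·(-94/225) + 620880/13184747·951/80 = 222415897/395542410 ≠ 1/8
b·Ac²: (-317415/52738988)·4/75 + 620880/13184747·3107/270 = 321321911/593313615 ≠ 1/12
b·A²c: 620880/13184747·(-7/45) = -289744/39554241 ≠ 1/24

3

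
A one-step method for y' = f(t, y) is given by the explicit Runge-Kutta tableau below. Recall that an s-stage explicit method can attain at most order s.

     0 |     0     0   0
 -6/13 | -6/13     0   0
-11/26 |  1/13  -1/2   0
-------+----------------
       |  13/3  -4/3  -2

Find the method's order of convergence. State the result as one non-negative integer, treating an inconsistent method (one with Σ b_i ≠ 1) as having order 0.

1

b = (13/3, -4/3, -2)
c = (0, -6/13, -11/26)
Ac = (0, 0, 3/13)
Σ b_i: 13/3·1 + (-4/3)·1 + (-2)·1 = 1 ✓
b·c: (-4/3)·(-6/13) + (-2)·(-11/26) = 19/13 ≠ 1/2 ⇒ order 1.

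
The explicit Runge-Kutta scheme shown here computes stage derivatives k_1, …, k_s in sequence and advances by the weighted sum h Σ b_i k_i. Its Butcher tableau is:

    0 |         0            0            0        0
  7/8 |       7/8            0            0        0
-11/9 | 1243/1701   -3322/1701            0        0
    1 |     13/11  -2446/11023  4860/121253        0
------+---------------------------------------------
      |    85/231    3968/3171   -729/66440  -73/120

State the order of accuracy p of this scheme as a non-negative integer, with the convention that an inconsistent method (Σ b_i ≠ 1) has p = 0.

b = (85/231, 3968/3171, -729/66440, -73/120)
c = (0, 7/8, -11/9, 1)
Ac = (0, 0, -1661/972, -71/292)
Σ b_i: 85/231·1 + 3968/3171·1 + (-729/66440)·1 + (-73/120)·1 = 1 ✓
b·c: 3968/3171·7/8 + (-729/66440)·(-11/9) + (-73/120)·1 = 1/2 ✓
b·c²: 3968/3171·49/64 + (-729/66440)·121/81 + (-73/120)·1 = 1/3 ✓
b·Ac: (-729/66440)·(-1661/972) + (-73/120)·(-71/292) = 1/6 ✓
b·c³: 3968/3171·343/512 + (-729/66440)·(-1331/729) + (-73/120)·1 = 1/4 ✓
b·(c∘Ac): (-729/66440)·18271/8748 + (-73/120)·(-71/292) = 1/8 ✓
b·Ac²: (-729/66440)·(-11627/7776) + (-73/120)·(-257/2336) = 1/12 ✓
b·A²c: (-73/120)·(-5/73) = 1/24 ✓; 4 stages ⇒ order 4.

4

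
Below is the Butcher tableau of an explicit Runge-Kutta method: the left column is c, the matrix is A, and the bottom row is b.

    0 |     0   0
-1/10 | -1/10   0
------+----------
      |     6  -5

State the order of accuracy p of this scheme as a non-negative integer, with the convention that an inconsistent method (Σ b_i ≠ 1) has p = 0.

2

b = (6, -5)
c = (0, -1/10)
Σ b_i: 6·1 + (-5)·1 = 1 ✓
b·c: (-5)·(-1/10) = 1/2 ✓; 2 stages ⇒ order 2.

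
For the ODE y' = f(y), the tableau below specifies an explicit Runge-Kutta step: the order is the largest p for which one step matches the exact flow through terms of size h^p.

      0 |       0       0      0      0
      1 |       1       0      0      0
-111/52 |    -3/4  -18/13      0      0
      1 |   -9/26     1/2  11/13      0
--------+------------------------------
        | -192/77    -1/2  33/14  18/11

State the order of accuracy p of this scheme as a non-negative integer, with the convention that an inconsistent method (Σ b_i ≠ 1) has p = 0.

1

b = (-192/77, -1/2, 33/14, 18/11)
c = (0, 1, -111/52, 1)
Ac = (0, 0, -18/13, -883/676)
Σ b_i: (-192/77)·1 + (-1/2)·1 + 33/14·1 + 18/11·1 = 1 ✓
b·c: (-1/2)·1 + 33/14·(-111/52) + 18/11·1 = -31193/8008 ≠ 1/2 ⇒ order 1.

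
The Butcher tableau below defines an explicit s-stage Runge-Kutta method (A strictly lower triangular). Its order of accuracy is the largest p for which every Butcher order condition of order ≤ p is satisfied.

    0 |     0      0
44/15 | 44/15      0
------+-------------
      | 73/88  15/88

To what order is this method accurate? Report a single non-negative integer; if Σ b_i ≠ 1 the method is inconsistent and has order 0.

b = (73/88, 15/88)
c = (0, 44/15)
Σ b_i: 73/88·1 + 15/88·1 = 1 ✓
b·c: 15/88·44/15 = 1/2 ✓; 2 stages ⇒ order 2.

2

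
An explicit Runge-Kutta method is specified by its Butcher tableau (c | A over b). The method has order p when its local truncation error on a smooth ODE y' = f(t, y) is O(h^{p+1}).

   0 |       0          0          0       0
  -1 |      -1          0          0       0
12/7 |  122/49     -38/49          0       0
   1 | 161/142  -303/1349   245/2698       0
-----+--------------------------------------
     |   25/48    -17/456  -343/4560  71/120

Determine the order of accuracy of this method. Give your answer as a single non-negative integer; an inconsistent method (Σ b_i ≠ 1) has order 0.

4

b = (25/48, -17/456, -343/4560, 71/120)
c = (0, -1, 12/7, 1)
Ac = (0, 0, 38/49, 27/71)
Σ b_i: 25/48·1 + (-17/456)·1 + (-343/4560)·1 + 71/120·1 = 1 ✓
b·c: (-17/456)·(-1) + (-343/4560)·12/7 + 71/120·1 = 1/2 ✓
b·c²: (-17/456)·1 + (-343/4560)·144/49 + 71/120·1 = 1/3 ✓
b·Ac: (-343/4560)·38/49 + 71/120·27/71 = 1/6 ✓
b·c³: (-17/456)·(-1) + (-343/4560)·1728/343 + 71/120·1 = 1/4 ✓
b·(c∘Ac): (-343/4560)·456/343 + 71/120·27/71 = 1/8 ✓
b·Ac²: (-343/4560)·(-38/49) + 71/120·3/71 = 1/12 ✓
b·A²c: 71/120·5/71 = 1/24 ✓; 4 stages ⇒ order 4.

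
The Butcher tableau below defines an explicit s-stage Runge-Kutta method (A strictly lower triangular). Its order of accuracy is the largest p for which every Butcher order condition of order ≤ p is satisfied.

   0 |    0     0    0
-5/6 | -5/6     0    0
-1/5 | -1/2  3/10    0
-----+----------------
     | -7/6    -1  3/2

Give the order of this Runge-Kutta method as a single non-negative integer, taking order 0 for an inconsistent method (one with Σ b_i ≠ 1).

0

b = (-7/6, -1, 3/2)
c = (0, -5/6, -1/5)
Ac = (0, 0, -1/4)
Σ b_i: (-7/6)·1 + (-1)·1 + 3/2·1 = -2/3 ≠ 1 ⇒ order 0.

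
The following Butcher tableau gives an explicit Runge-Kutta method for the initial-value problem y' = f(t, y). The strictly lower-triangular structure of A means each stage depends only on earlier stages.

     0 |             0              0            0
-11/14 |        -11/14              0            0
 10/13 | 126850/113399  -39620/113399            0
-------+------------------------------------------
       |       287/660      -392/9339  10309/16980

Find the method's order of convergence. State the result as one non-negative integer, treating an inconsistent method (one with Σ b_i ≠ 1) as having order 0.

b = (287/660, -392/9339, 10309/16980)
c = (0, -11/14, 10/13)
Ac = (0, 0, 2830/10309)
Σ b_i: 287/660·1 + (-392/9339)·1 + 10309/16980·1 = 1 ✓
b·c: (-392/9339)·(-11/14) + 10309/16980·10/13 = 1/2 ✓
b·c²: (-392/9339)·121/196 + 10309/16980·100/169 = 1/3 ✓
b·Ac: 10309/16980·2830/10309 = 1/6 ✓; 3 stages ⇒ order 3.

3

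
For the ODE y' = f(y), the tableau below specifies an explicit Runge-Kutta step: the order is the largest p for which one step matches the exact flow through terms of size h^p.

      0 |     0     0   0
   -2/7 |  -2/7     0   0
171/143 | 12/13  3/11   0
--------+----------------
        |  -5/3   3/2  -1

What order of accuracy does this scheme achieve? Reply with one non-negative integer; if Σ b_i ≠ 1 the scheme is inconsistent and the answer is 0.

0

b = (-5/3, 3/2, -1)
c = (0, -2/7, 171/143)
Ac = (0, 0, -6/77)
Σ b_i: (-5/3)·1 + 3/2·1 + (-1)·1 = -7/6 ≠ 1 ⇒ order 0.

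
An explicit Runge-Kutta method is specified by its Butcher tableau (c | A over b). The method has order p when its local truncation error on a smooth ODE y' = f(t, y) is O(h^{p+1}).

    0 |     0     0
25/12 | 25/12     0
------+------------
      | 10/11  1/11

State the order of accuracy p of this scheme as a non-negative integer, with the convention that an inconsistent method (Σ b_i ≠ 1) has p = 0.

1

b = (10/11, 1/11)
c = (0, 25/12)
Σ b_i: 10/11·1 + 1/11·1 = 1 ✓
b·c: 1/11·25/12 = 25/132 ≠ 1/2 ⇒ order 1.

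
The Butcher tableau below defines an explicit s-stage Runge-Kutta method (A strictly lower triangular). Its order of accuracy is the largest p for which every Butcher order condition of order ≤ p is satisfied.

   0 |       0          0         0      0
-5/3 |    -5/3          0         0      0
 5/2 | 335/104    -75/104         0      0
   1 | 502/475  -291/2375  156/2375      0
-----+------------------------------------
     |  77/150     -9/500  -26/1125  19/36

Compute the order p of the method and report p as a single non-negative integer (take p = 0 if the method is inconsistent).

4

b = (77/150, -9/500, -26/1125, 19/36)
c = (0, -5/3, 5/2, 1)
Ac = (0, 0, 125/104, 7/19)
Σ b_i: 77/150·1 + (-9/500)·1 + (-26/1125)·1 + 19/36·1 = 1 ✓
b·c: (-9/500)·(-5/3) + (-26/1125)·5/2 + 19/36·1 = 1/2 ✓
b·c²: (-9/500)·25/9 + (-26/1125)·25/4 + 19/36·1 = 1/3 ✓
b·Ac: (-26/1125)·125/104 + 19/36·7/19 = 1/6 ✓
b·c³: (-9/500)·(-125/27) + (-26/1125)·125/8 + 19/36·1 = 1/4 ✓
b·(c∘Ac): (-26/1125)·625/208 + 19/36·7/19 = 1/8 ✓
b·Ac²: (-26/1125)·(-625/312) + 19/36·4/57 = 1/12 ✓
b·A²c: 19/36·3/38 = 1/24 ✓; 4 stages ⇒ order 4.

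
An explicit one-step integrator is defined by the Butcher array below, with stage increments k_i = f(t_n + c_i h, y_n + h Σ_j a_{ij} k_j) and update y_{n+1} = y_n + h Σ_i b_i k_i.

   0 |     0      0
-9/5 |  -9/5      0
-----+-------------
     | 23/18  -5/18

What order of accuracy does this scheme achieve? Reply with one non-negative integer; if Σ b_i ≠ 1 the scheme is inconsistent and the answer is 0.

b = (23/18, -5/18)
c = (0, -9/5)
Σ b_i: 23/18·1 + (-5/18)·1 = 1 ✓
b·c: (-5/18)·(-9/5) = 1/2 ✓; 2 stages ⇒ order 2.

2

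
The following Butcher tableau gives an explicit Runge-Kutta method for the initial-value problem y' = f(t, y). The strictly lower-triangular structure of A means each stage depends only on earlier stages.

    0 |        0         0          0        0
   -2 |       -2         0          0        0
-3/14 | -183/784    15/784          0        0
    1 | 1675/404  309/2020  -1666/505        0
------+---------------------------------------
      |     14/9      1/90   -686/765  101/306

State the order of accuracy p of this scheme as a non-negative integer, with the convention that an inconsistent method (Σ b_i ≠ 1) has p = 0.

4

b = (14/9, 1/90, -686/765, 101/306)
c = (0, -2, -3/14, 1)
Ac = (0, 0, -15/392, 81/202)
Σ b_i: 14/9·1 + 1/90·1 + (-686/765)·1 + 101/306·1 = 1 ✓
b·c: 1/90·(-2) + (-686/765)·(-3/14) + 101/306·1 = 1/2 ✓
b·c²: 1/90·4 + (-686/765)·9/196 + 101/306·1 = 1/3 ✓
b·Ac: (-686/765)·(-15/392) + 101/306·81/202 = 1/6 ✓
b·c³: 1/90·(-8) + (-686/765)·(-27/2744) + 101/306·1 = 1/4 ✓
b·(c∘Ac): (-686/765)·45/5488 + 101/306·81/202 = 1/8 ✓
b·Ac²: (-686/765)·15/196 + 101/306·93/202 = 1/12 ✓
b·A²c: 101/306·51/404 = 1/24 ✓; 4 stages ⇒ order 4.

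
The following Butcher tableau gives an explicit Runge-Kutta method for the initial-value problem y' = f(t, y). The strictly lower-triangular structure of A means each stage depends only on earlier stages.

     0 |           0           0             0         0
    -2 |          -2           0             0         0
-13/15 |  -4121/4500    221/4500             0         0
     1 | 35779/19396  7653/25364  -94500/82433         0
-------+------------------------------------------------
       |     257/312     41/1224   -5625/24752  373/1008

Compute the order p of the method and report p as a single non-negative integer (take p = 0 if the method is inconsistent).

b = (257/312, 41/1224, -5625/24752, 373/1008)
c = (0, -2, -13/15, 1)
Ac = (0, 0, -221/2250, 291/746)
Σ b_i: 257/312·1 + 41/1224·1 + (-5625/24752)·1 + 373/1008·1 = 1 ✓
b·c: 41/1224·(-2) + (-5625/24752)·(-13/15) + 373/1008·1 = 1/2 ✓
b·c²: 41/1224·4 + (-5625/24752)·169/225 + 373/1008·1 = 1/3 ✓
b·Ac: (-5625/24752)·(-221/2250) + 373/1008·291/746 = 1/6 ✓
b·c³: 41/1224·(-8) + (-5625/24752)·(-2197/3375) + 373/1008·1 = 1/4 ✓
b·(c∘Ac): (-5625/24752)·2873/33750 + 373/1008·291/746 = 1/8 ✓
b·Ac²: (-5625/24752)·221/1125 + 373/1008·129/373 = 1/12 ✓
b·A²c: 373/1008·42/373 = 1/24 ✓; 4 stages ⇒ order 4.

4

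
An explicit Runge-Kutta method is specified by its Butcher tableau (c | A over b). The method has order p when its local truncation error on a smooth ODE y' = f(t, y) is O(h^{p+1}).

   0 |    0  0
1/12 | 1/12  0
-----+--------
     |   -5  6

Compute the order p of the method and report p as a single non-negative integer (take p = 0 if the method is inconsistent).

2

b = (-5, 6)
c = (0, 1/12)
Σ b_i: (-5)·1 + 6·1 = 1 ✓
b·c: 6·1/12 = 1/2 ✓; 2 stages ⇒ order 2.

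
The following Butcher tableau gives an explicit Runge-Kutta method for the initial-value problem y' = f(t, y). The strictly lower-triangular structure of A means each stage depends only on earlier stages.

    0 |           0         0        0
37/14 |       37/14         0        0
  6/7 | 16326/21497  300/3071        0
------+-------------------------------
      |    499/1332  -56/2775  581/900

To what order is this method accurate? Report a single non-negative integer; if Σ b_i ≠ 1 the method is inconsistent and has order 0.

3

b = (499/1332, -56/2775, 581/900)
c = (0, 37/14, 6/7)
Ac = (0, 0, 150/581)
Σ b_i: 499/1332·1 + (-56/2775)·1 + 581/900·1 = 1 ✓
b·c: (-56/2775)·37/14 + 581/900·6/7 = 1/2 ✓
b·c²: (-56/2775)·1369/196 + 581/900·36/49 = 1/3 ✓
b·Ac: 581/900·150/581 = 1/6 ✓; 3 stages ⇒ order 3.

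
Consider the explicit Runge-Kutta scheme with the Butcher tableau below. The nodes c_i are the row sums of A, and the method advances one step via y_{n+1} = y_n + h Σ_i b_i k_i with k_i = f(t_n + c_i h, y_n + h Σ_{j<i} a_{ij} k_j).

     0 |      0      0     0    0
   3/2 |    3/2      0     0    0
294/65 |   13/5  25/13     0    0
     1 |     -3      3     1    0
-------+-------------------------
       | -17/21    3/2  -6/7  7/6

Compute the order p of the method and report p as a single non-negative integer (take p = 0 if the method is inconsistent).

1

b = (-17/21, 3/2, -6/7, 7/6)
c = (0, 3/2, 294/65, 1)
Ac = (0, 0, 75/26, 1173/130)
Σ b_i: (-17/21)·1 + 3/2·1 + (-6/7)·1 + 7/6·1 = 1 ✓
b·c: 3/2·3/2 + (-6/7)·294/65 + 7/6·1 = -359/780 ≠ 1/2 ⇒ order 1.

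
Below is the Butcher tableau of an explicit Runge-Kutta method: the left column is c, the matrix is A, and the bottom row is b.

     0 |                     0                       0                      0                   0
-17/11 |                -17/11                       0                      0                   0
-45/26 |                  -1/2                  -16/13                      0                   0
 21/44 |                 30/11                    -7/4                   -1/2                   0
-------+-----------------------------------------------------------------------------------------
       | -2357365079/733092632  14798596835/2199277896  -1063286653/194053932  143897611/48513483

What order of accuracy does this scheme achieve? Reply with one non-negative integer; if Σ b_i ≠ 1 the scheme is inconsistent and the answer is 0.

b = (-2357365079/733092632, 14798596835/2199277896, -1063286653/194053932, 143897611/48513483)
c = (0, -17/11, -45/26, 21/44)
Ac = (0, 0, 272/143, 1021/286)
Σ b_i: (-2357365079/733092632)·1 + 14798596835/2199277896·1 + (-1063286653/194053932)·1 + 143897611/48513483·1 = 1 ✓
b·c: 14798596835/2199277896·(-17/11) + (-1063286653/194053932)·(-45/26) + 143897611/48513483·21/44 = 1/2 ✓
b·c²: 14798596835/2199277896·289/121 + (-1063286653/194053932)·2025/676 + 143897611/48513483·441/1936 = 1/3 ✓
b·Ac: (-1063286653/194053932)·272/143 + 143897611/48513483·1021/286 = 1/6 ✓
b·c³: 14798596835/2199277896·(-4913/1331) + (-1063286653/194053932)·(-91125/17576) + 143897611/48513483·9261/85184 = 6338080546321/1627983120192 ≠ 1/4 ⇒ order 3.
b·(c∘Ac): (-1063286653/194053932)·(-6120/1859) + 143897611/48513483·21441/12584 = 32861740679/1423062168 ≠ 1/8
b·Ac²: (-1063286653/194053932)·(-4624/1573) + 143897611/48513483·(-928799/163592) = -13564994473/18499808184 ≠ 1/12
b·A²c: 143897611/48513483·(-136/143) = -136853672/48513483 ≠ 1/24

3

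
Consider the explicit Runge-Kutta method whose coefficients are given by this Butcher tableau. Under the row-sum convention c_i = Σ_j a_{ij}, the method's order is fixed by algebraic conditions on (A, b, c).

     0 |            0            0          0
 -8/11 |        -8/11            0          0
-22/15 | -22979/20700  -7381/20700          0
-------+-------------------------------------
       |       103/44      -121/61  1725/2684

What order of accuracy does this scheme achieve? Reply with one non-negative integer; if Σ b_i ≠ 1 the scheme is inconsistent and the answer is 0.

3

b = (103/44, -121/61, 1725/2684)
c = (0, -8/11, -22/15)
Ac = (0, 0, 1342/5175)
Σ b_i: 103/44·1 + (-121/61)·1 + 1725/2684·1 = 1 ✓
b·c: (-121/61)·(-8/11) + 1725/2684·(-22/15) = 1/2 ✓
b·c²: (-121/61)·64/121 + 1725/2684·484/225 = 1/3 ✓
b·Ac: 1725/2684·1342/5175 = 1/6 ✓; 3 stages ⇒ order 3.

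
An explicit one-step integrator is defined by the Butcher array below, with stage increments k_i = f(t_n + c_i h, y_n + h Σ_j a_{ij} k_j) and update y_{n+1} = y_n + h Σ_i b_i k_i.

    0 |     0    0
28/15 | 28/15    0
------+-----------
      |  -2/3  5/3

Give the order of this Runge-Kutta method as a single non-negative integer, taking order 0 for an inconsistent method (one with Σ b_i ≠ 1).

b = (-2/3, 5/3)
c = (0, 28/15)
Σ b_i: (-2/3)·1 + 5/3·1 = 1 ✓
b·c: 5/3·28/15 = 28/9 ≠ 1/2 ⇒ order 1.

1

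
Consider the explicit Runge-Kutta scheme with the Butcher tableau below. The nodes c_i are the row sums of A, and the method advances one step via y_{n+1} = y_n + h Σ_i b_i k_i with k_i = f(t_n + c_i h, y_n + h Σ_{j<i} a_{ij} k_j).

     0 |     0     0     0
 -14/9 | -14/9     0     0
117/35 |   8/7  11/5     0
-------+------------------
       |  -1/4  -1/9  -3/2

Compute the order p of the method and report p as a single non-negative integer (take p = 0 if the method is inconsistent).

0

b = (-1/4, -1/9, -3/2)
c = (0, -14/9, 117/35)
Ac = (0, 0, -154/45)
Σ b_i: (-1/4)·1 + (-1/9)·1 + (-3/2)·1 = -67/36 ≠ 1 ⇒ order 0.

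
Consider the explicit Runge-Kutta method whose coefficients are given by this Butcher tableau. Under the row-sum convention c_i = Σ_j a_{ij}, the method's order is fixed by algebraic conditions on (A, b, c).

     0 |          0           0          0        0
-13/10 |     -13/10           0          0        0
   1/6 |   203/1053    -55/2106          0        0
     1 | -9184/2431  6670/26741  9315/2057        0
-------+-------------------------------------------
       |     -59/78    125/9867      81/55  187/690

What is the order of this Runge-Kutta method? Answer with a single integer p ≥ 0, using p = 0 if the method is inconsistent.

b = (-59/78, 125/9867, 81/55, 187/690)
c = (0, -13/10, 1/6, 1)
Ac = (0, 0, 11/324, 161/374)
Σ b_i: (-59/78)·1 + 125/9867·1 + 81/55·1 + 187/690·1 = 1 ✓
b·c: 125/9867·(-13/10) + 81/55·1/6 + 187/690·1 = 1/2 ✓
b·c²: 125/9867·169/100 + 81/55·1/36 + 187/690·1 = 1/3 ✓
b·Ac: 81/55·11/324 + 187/690·161/374 = 1/6 ✓
b·c³: 125/9867·(-2197/1000) + 81/55·1/216 + 187/690·1 = 1/4 ✓
b·(c∘Ac): 81/55·11/1944 + 187/690·161/374 = 1/8 ✓
b·Ac²: 81/55·(-143/3240) + 187/690·2047/3740 = 1/12 ✓
b·A²c: 187/690·115/748 = 1/24 ✓; 4 stages ⇒ order 4.

4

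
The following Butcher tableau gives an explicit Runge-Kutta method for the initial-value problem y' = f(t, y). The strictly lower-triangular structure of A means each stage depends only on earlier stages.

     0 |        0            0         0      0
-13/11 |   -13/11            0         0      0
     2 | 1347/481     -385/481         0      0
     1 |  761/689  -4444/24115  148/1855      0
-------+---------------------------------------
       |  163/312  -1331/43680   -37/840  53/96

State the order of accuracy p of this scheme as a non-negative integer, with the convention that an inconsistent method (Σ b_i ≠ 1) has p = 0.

b = (163/312, -1331/43680, -37/840, 53/96)
c = (0, -13/11, 2, 1)
Ac = (0, 0, 35/37, 20/53)
Σ b_i: 163/312·1 + (-1331/43680)·1 + (-37/840)·1 + 53/96·1 = 1 ✓
b·c: (-1331/43680)·(-13/11) + (-37/840)·2 + 53/96·1 = 1/2 ✓
b·c²: (-1331/43680)·169/121 + (-37/840)·4 + 53/96·1 = 1/3 ✓
b·Ac: (-37/840)·35/37 + 53/96·20/53 = 1/6 ✓
b·c³: (-1331/43680)·(-2197/1331) + (-37/840)·8 + 53/96·1 = 1/4 ✓
b·(c∘Ac): (-37/840)·70/37 + 53/96·20/53 = 1/8 ✓
b·Ac²: (-37/840)·(-455/407) + 53/96·36/583 = 1/12 ✓
b·A²c: 53/96·4/53 = 1/24 ✓; 4 stages ⇒ order 4.

4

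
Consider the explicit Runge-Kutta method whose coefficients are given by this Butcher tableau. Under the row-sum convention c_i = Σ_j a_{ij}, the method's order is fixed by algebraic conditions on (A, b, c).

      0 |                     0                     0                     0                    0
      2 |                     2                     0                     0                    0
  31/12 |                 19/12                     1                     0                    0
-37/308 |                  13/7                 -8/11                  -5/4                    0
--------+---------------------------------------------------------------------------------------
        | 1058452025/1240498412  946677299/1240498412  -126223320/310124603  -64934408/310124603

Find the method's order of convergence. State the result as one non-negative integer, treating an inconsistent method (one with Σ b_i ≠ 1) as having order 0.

3

b = (1058452025/1240498412, 946677299/1240498412, -126223320/310124603, -64934408/310124603)
c = (0, 2, 31/12, -37/308)
Ac = (0, 0, 2, -2473/528)
Σ b_i: 1058452025/1240498412·1 + 946677299/1240498412·1 + (-126223320/310124603)·1 + (-64934408/310124603)·1 = 1 ✓
b·c: 946677299/1240498412·2 + (-126223320/310124603)·31/12 + (-64934408/310124603)·(-37/308) = 1/2 ✓
b·c²: 946677299/1240498412·4 + (-126223320/310124603)·961/144 + (-64934408/310124603)·1369/94864 = 1/3 ✓
b·Ac: (-126223320/310124603)·2 + (-64934408/310124603)·(-2473/528) = 1/6 ✓
b·c³: 946677299/1240498412·8 + (-126223320/310124603)·29791/1728 + (-64934408/310124603)·(-50653/29218112) = -783487283855/859665399516 ≠ 1/4 ⇒ order 3.
b·(c∘Ac): (-126223320/310124603)·31/6 + (-64934408/310124603)·91501/162624 = -16528545763/7442990472 ≠ 1/8
b·Ac²: (-126223320/310124603)·4 + (-64934408/310124603)·(-71287/6336) = 16249719557/22328971416 ≠ 1/12
b·A²c: (-64934408/310124603)·(-5/2) = 162336020/310124603 ≠ 1/24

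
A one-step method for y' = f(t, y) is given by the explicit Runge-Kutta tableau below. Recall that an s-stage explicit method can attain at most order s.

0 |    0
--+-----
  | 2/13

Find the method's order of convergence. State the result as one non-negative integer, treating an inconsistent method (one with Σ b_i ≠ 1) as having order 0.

0

b = (2/13)
c = (0)
Σ b_i: 2/13·1 = 2/13 ≠ 1 ⇒ order 0.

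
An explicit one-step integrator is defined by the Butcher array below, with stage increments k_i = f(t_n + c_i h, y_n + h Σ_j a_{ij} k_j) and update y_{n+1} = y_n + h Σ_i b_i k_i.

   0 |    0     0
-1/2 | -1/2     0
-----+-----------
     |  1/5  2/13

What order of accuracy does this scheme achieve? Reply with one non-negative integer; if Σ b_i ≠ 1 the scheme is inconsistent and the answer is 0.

0

b = (1/5, 2/13)
c = (0, -1/2)
Σ b_i: 1/5·1 + 2/13·1 = 23/65 ≠ 1 ⇒ order 0.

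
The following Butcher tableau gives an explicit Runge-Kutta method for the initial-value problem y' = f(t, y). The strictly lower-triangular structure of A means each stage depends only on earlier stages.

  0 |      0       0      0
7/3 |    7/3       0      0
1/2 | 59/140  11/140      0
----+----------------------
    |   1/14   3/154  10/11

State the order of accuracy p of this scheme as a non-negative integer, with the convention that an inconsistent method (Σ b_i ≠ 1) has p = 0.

3

b = (1/14, 3/154, 10/11)
c = (0, 7/3, 1/2)
Ac = (0, 0, 11/60)
Σ b_i: 1/14·1 + 3/154·1 + 10/11·1 = 1 ✓
b·c: 3/154·7/3 + 10/11·1/2 = 1/2 ✓
b·c²: 3/154·49/9 + 10/11·1/4 = 1/3 ✓
b·Ac: 10/11·11/60 = 1/6 ✓; 3 stages ⇒ order 3.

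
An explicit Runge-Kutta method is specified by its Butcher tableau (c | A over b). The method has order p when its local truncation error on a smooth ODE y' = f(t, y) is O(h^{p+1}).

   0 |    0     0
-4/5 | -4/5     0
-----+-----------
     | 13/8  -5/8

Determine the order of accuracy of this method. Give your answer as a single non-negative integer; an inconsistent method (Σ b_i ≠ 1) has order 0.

b = (13/8, -5/8)
c = (0, -4/5)
Σ b_i: 13/8·1 + (-5/8)·1 = 1 ✓
b·c: (-5/8)·(-4/5) = 1/2 ✓; 2 stages ⇒ order 2.

2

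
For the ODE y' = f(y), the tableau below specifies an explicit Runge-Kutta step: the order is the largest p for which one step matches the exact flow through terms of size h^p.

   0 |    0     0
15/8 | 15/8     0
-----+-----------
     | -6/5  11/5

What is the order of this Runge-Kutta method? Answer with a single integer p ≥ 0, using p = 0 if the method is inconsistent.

1

b = (-6/5, 11/5)
c = (0, 15/8)
Σ b_i: (-6/5)·1 + 11/5·1 = 1 ✓
b·c: 11/5·15/8 = 33/8 ≠ 1/2 ⇒ order 1.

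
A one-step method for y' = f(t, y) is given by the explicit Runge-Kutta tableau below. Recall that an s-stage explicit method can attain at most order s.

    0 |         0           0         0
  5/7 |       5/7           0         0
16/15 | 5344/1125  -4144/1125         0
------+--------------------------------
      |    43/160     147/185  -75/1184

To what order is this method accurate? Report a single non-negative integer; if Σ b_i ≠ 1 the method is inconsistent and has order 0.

b = (43/160, 147/185, -75/1184)
c = (0, 5/7, 16/15)
Ac = (0, 0, -592/225)
Σ b_i: 43/160·1 + 147/185·1 + (-75/1184)·1 = 1 ✓
b·c: 147/185·5/7 + (-75/1184)·16/15 = 1/2 ✓
b·c²: 147/185·25/49 + (-75/1184)·256/225 = 1/3 ✓
b·Ac: (-75/1184)·(-592/225) = 1/6 ✓; 3 stages ⇒ order 3.

3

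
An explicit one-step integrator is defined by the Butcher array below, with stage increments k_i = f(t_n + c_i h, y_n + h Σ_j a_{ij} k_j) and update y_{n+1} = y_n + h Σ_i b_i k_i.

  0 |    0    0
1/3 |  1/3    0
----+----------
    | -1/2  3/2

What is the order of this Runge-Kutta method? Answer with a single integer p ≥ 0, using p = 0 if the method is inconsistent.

2

b = (-1/2, 3/2)
c = (0, 1/3)
Σ b_i: (-1/2)·1 + 3/2·1 = 1 ✓
b·c: 3/2·1/3 = 1/2 ✓; 2 stages ⇒ order 2.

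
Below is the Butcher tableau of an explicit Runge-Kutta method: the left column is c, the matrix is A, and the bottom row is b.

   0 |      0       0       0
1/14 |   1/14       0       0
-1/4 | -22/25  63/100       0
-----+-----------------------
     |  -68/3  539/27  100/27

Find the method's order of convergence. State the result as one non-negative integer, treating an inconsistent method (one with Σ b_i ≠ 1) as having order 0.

b = (-68/3, 539/27, 100/27)
c = (0, 1/14, -1/4)
Ac = (0, 0, 9/200)
Σ b_i: (-68/3)·1 + 539/27·1 + 100/27·1 = 1 ✓
b·c: 539/27·1/14 + 100/27·(-1/4) = 1/2 ✓
b·c²: 539/27·1/196 + 100/27·1/16 = 1/3 ✓
b·Ac: 100/27·9/200 = 1/6 ✓; 3 stages ⇒ order 3.

3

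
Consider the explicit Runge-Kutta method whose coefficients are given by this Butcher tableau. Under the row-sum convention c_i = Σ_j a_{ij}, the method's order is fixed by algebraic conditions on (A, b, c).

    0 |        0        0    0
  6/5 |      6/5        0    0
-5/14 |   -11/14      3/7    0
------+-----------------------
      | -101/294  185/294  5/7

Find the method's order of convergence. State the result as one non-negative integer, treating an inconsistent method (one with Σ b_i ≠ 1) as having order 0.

b = (-101/294, 185/294, 5/7)
c = (0, 6/5, -5/14)
Ac = (0, 0, 18/35)
Σ b_i: (-101/294)·1 + 185/294·1 + 5/7·1 = 1 ✓
b·c: 185/294·6/5 + 5/7·(-5/14) = 1/2 ✓
b·c²: 185/294·36/25 + 5/7·25/196 = 6841/6860 ≠ 1/3 ⇒ order 2.
b·Ac: 5/7·18/35 = 18/49 ≠ 1/6

2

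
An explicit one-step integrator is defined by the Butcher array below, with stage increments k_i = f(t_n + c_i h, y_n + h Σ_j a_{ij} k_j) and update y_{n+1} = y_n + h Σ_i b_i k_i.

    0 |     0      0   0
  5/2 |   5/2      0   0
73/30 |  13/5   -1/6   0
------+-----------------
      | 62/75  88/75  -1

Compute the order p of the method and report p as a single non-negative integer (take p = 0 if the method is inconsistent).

b = (62/75, 88/75, -1)
c = (0, 5/2, 73/30)
Ac = (0, 0, -5/12)
Σ b_i: 62/75·1 + 88/75·1 + (-1)·1 = 1 ✓
b·c: 88/75·5/2 + (-1)·73/30 = 1/2 ✓
b·c²: 88/75·25/4 + (-1)·5329/900 = 1271/900 ≠ 1/3 ⇒ order 2.
b·Ac: (-1)·(-5/12) = 5/12 ≠ 1/6

2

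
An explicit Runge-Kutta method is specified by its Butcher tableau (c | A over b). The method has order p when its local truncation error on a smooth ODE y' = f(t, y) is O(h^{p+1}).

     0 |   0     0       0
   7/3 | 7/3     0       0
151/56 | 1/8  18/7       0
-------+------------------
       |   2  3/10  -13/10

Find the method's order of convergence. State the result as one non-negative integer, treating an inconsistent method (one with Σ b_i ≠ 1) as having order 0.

b = (2, 3/10, -13/10)
c = (0, 7/3, 151/56)
Ac = (0, 0, 6)
Σ b_i: 2·1 + 3/10·1 + (-13/10)·1 = 1 ✓
b·c: 3/10·7/3 + (-13/10)·151/56 = -1571/560 ≠ 1/2 ⇒ order 1.

1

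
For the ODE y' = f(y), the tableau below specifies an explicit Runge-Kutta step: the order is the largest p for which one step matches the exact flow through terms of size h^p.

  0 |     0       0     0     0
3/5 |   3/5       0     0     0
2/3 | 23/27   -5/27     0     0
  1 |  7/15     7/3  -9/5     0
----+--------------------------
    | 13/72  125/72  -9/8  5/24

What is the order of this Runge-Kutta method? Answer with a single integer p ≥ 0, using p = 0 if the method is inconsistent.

4

b = (13/72, 125/72, -9/8, 5/24)
c = (0, 3/5, 2/3, 1)
Ac = (0, 0, -1/9, 1/5)
Σ b_i: 13/72·1 + 125/72·1 + (-9/8)·1 + 5/24·1 = 1 ✓
b·c: 125/72·3/5 + (-9/8)·2/3 + 5/24·1 = 1/2 ✓
b·c²: 125/72·9/25 + (-9/8)·4/9 + 5/24·1 = 1/3 ✓
b·Ac: (-9/8)·(-1/9) + 5/24·1/5 = 1/6 ✓
b·c³: 125/72·27/125 + (-9/8)·8/27 + 5/24·1 = 1/4 ✓
b·(c∘Ac): (-9/8)·(-2/27) + 5/24·1/5 = 1/8 ✓
b·Ac²: (-9/8)·(-1/15) + 5/24·1/25 = 1/12 ✓
b·A²c: 5/24·1/5 = 1/24 ✓; 4 stages ⇒ order 4.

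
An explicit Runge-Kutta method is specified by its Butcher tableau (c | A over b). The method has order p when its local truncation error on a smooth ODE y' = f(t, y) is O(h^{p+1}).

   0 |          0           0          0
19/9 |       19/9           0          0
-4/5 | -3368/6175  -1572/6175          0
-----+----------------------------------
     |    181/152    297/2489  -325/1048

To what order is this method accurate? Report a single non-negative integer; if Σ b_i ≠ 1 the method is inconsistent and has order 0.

b = (181/152, 297/2489, -325/1048)
c = (0, 19/9, -4/5)
Ac = (0, 0, -524/975)
Σ b_i: 181/152·1 + 297/2489·1 + (-325/1048)·1 = 1 ✓
b·c: 297/2489·19/9 + (-325/1048)·(-4/5) = 1/2 ✓
b·c²: 297/2489·361/81 + (-325/1048)·16/25 = 1/3 ✓
b·Ac: (-325/1048)·(-524/975) = 1/6 ✓; 3 stages ⇒ order 3.

3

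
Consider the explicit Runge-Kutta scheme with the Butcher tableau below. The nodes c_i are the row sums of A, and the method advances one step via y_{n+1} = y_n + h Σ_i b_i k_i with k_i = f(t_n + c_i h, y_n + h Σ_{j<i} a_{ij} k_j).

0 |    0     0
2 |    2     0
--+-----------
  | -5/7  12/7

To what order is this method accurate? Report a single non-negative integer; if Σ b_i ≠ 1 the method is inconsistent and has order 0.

b = (-5/7, 12/7)
c = (0, 2)
Σ b_i: (-5/7)·1 + 12/7·1 = 1 ✓
b·c: 12/7·2 = 24/7 ≠ 1/2 ⇒ order 1.

1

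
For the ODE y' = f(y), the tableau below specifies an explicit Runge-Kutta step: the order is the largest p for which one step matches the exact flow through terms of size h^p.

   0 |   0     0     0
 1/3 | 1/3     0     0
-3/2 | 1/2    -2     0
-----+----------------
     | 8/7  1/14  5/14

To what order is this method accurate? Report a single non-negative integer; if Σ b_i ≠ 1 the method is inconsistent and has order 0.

b = (8/7, 1/14, 5/14)
c = (0, 1/3, -3/2)
Ac = (0, 0, -2/3)
Σ b_i: 8/7·1 + 1/14·1 + 5/14·1 = 11/7 ≠ 1 ⇒ order 0.

0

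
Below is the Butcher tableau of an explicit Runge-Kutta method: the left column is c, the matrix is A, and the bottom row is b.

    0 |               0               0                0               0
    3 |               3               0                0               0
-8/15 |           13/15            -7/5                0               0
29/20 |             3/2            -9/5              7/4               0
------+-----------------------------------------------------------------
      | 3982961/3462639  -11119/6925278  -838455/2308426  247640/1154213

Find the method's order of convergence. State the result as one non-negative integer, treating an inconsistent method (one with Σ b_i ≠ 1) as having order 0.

3

b = (3982961/3462639, -11119/6925278, -838455/2308426, 247640/1154213)
c = (0, 3, -8/15, 29/20)
Ac = (0, 0, -21/5, -19/3)
Σ b_i: 3982961/3462639·1 + (-11119/6925278)·1 + (-838455/2308426)·1 + 247640/1154213·1 = 1 ✓
b·c: (-11119/6925278)·3 + (-838455/2308426)·(-8/15) + 247640/1154213·29/20 = 1/2 ✓
b·c²: (-11119/6925278)·9 + (-838455/2308426)·64/225 + 247640/1154213·841/400 = 1/3 ✓
b·Ac: (-838455/2308426)·(-21/5) + 247640/1154213·(-19/3) = 1/6 ✓
b·c³: (-11119/6925278)·27 + (-838455/2308426)·(-512/3375) + 247640/1154213·24389/8000 = 1383343847/2077583400 ≠ 1/4 ⇒ order 3.
b·(c∘Ac): (-838455/2308426)·56/25 + 247640/1154213·(-551/60) = -48198454/17313195 ≠ 1/8
b·Ac²: (-838455/2308426)·(-63/5) + 247640/1154213·(-3533/225) = 125439137/103879170 ≠ 1/12
b·A²c: 247640/1154213·(-147/20) = -1820154/1154213 ≠ 1/24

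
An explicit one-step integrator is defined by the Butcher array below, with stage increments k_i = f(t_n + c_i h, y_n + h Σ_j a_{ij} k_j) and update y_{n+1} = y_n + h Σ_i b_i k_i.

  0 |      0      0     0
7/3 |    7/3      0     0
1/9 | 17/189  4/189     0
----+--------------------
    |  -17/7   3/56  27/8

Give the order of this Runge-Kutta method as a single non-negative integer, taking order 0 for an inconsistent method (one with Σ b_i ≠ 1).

b = (-17/7, 3/56, 27/8)
c = (0, 7/3, 1/9)
Ac = (0, 0, 4/81)
Σ b_i: (-17/7)·1 + 3/56·1 + 27/8·1 = 1 ✓
b·c: 3/56·7/3 + 27/8·1/9 = 1/2 ✓
b·c²: 3/56·49/9 + 27/8·1/81 = 1/3 ✓
b·Ac: 27/8·4/81 = 1/6 ✓; 3 stages ⇒ order 3.

3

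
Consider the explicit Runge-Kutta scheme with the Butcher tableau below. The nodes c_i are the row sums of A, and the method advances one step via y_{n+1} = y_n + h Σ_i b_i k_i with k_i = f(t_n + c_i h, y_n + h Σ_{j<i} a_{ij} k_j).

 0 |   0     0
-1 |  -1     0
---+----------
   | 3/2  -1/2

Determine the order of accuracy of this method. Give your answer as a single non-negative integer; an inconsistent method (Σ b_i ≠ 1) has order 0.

2

b = (3/2, -1/2)
c = (0, -1)
Σ b_i: 3/2·1 + (-1/2)·1 = 1 ✓
b·c: (-1/2)·(-1) = 1/2 ✓; 2 stages ⇒ order 2.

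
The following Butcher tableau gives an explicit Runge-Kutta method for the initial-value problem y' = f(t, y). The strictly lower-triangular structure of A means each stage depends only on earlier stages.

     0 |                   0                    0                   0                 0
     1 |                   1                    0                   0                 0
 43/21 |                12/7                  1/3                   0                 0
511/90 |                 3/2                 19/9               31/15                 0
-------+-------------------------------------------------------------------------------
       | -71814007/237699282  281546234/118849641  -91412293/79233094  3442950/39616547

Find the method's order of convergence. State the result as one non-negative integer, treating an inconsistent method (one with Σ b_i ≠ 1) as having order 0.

3

b = (-71814007/237699282, 281546234/118849641, -91412293/79233094, 3442950/39616547)
c = (0, 1, 43/21, 511/90)
Ac = (0, 0, 1/3, 222/35)
Σ b_i: (-71814007/237699282)·1 + 281546234/118849641·1 + (-91412293/79233094)·1 + 3442950/39616547·1 = 1 ✓
b·c: 281546234/118849641·1 + (-91412293/79233094)·43/21 + 3442950/39616547·511/90 = 1/2 ✓
b·c²: 281546234/118849641·1 + (-91412293/79233094)·1849/441 + 3442950/39616547·261121/8100 = 1/3 ✓
b·Ac: (-91412293/79233094)·1/3 + 3442950/39616547·222/35 = 1/6 ✓
b·c³: 281546234/118849641·1 + (-91412293/79233094)·79507/9261 + 3442950/39616547·133432831/729000 = 3760761682417/449251642980 ≠ 1/4 ⇒ order 3.
b·(c∘Ac): (-91412293/79233094)·43/63 + 3442950/39616547·2701/75 = 1670325251/713097846 ≠ 1/8
b·Ac²: (-91412293/79233094)·1/3 + 3442950/39616547·71284/6615 = 918382189/1663894974 ≠ 1/12
b·A²c: 3442950/39616547·31/45 = 2371810/39616547 ≠ 1/24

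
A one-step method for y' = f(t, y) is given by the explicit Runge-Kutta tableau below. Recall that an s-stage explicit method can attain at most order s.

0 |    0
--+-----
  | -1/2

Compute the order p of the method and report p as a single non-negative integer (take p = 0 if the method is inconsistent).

0

b = (-1/2)
c = (0)
Σ b_i: (-1/2)·1 = -1/2 ≠ 1 ⇒ order 0.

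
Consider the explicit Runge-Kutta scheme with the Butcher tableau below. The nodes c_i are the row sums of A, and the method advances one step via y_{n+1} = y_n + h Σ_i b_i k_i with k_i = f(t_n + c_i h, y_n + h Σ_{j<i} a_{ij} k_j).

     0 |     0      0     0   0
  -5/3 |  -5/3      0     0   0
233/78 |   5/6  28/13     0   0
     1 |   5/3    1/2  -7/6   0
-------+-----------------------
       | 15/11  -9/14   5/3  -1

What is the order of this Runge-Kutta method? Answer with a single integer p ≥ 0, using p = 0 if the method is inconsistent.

0

b = (15/11, -9/14, 5/3, -1)
c = (0, -5/3, 233/78, 1)
Ac = (0, 0, -140/39, -2021/468)
Σ b_i: 15/11·1 + (-9/14)·1 + 5/3·1 + (-1)·1 = 641/462 ≠ 1 ⇒ order 0.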